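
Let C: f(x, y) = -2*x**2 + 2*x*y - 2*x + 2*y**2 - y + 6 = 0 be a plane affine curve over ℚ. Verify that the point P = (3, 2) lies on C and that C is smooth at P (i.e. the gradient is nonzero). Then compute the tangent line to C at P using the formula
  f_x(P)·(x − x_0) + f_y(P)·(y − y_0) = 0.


Tangent line at P: -10*x + 13*y + 4 = 0.

Step 1: f(3, 2) = 0, so P lies on C.
Step 2: partial derivatives
  f_x(x, y) = -4*x + 2*y - 2, f_y(x, y) = 2*x + 4*y - 1.
  f_x(P) = -10, f_y(P) = 13 (gradient nonzero, so P is smooth).
Step 3: tangent line at P: -10·(x − 3) + 13·(y − 2) = 0.
Expanding: -10*x + 13*y + 4 = 0.


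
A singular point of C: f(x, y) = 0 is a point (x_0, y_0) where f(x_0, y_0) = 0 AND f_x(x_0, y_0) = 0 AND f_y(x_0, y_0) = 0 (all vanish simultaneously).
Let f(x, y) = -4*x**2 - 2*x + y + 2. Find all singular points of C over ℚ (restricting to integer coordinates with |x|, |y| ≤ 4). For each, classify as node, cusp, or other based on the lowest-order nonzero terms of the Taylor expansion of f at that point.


No singular points in the scanned grid; C is smooth there.

Compute partial derivatives:
  f_x = -8*x - 2.
  f_y = 1.
f_y = 1 is a nonzero constant, so f_y never vanishes: no point (x, y) can satisfy f = f_x = f_y = 0. In particular no (x, y) ∈ {−4, ..., 4}² is singular; the curve is smooth.


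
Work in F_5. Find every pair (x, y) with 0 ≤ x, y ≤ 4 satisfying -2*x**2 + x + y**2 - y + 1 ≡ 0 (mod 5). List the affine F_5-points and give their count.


Affine F_5-points: {(1, 0), (1, 1), (2, 0), (2, 1), (4, 2), (4, 4)}; count = 6.

For each of the 25 pairs (x, y) ∈ F_5², evaluate f(x, y) mod 5. Record the zeros.
  x = 0: [0↦1, 1↦1, 2↦3, 3↦2, 4↦3]  zeros at y ∈ ∅
  x = 1: [0↦0, 1↦0, 2↦2, 3↦1, 4↦2]  zeros at y ∈ {0, 1}
  x = 2: [0↦0, 1↦0, 2↦2, 3↦1, 4↦2]  zeros at y ∈ {0, 1}
  x = 3: [0↦1, 1↦1, 2↦3, 3↦2, 4↦3]  zeros at y ∈ ∅
  x = 4: [0↦3, 1↦3, 2↦0, 3↦4, 4↦0]  zeros at y ∈ {2, 4}
Collecting zeros: affine points = {(1, 0), (1, 1), (2, 0), (2, 1), (4, 2), (4, 4)}.
Total count |C(F_5)_aff| = 6.


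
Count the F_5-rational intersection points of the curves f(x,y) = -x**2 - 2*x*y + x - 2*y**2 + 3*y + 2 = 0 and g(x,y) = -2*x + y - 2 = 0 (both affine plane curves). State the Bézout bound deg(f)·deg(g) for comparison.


Common zeros: {(0, 2), (4, 0)}; count = 2; Bézout bound = 2.

deg(f) = 2, deg(g) = 1, so Bézout bound = 2.
Scan x ∈ F_5. For each x, list the y ∈ F_5 with f(x, y) ≡ 0 and those with g(x, y) ≡ 0 (mod 5); the common zeros in that column are the intersection.
  x = 0: f ≡ 0 at y ∈ {2}; g ≡ 0 at y ∈ {2}; common: {2}.
  x = 1: f ≡ 0 at y ∈ ∅; g ≡ 0 at y ∈ {4}; common: ∅.
  x = 2: f ≡ 0 at y ∈ {0, 2}; g ≡ 0 at y ∈ {1}; common: ∅.
  x = 3: f ≡ 0 at y ∈ ∅; g ≡ 0 at y ∈ {3}; common: ∅.
  x = 4: f ≡ 0 at y ∈ {0}; g ≡ 0 at y ∈ {0}; common: {0}.
Collecting: common zeros = {(0, 2), (4, 0)}, so the count is 2.
Comparison with the Bézout bound: 2 ≤ 2 = deg(f)·deg(g), as expected for curves with no common component (the bound is attained).


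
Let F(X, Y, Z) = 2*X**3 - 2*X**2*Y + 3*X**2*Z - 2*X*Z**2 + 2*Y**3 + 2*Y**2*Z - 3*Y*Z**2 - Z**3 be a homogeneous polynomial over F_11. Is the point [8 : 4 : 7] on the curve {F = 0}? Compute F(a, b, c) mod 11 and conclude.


F(8,4,7) ≡ 9 (mod 11); P is NOT on the curve.

Evaluate F(8, 4, 7) term-by-term (mod 11).
  2*X**3 ↦ 2·512·1·1 = 1024
  -2*X**2*Y ↦ -2·64·4·1 = -512
  3*X**2*Z ↦ 3·64·1·7 = 1344
  -2*X*Z**2 ↦ -2·8·1·49 = -784
  2*Y**3 ↦ 2·1·64·1 = 128
  2*Y**2*Z ↦ 2·1·16·7 = 224
  -3*Y*Z**2 ↦ -3·1·4·49 = -588
  -Z**3 ↦ -1·1·1·343 = -343
Sum: F(8, 4, 7) = (1024) + (-512) + (1344) + (-784) + (128) + (224) + (-588) + (-343) = 493.
Reducing mod 11: 493 ≡ 9 (mod 11).
Since F(a, b, c) ≡ 9 ≠ 0 (mod 11), P does NOT lie on the curve.


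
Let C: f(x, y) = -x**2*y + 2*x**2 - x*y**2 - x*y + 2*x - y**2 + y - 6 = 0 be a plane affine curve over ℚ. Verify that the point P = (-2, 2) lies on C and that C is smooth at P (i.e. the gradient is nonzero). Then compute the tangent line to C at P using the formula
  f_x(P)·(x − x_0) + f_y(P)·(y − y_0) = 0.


Tangent line at P: -4*x + 3*y - 14 = 0.

Step 1: f(-2, 2) = 0, so P lies on C.
Step 2: partial derivatives
  f_x(x, y) = -2*x*y + 4*x - y**2 - y + 2, f_y(x, y) = -x**2 - 2*x*y - x - 2*y + 1.
  f_x(P) = -4, f_y(P) = 3 (gradient nonzero, so P is smooth).
Step 3: tangent line at P: -4·(x − -2) + 3·(y − 2) = 0.
Expanding: -4*x + 3*y - 14 = 0.


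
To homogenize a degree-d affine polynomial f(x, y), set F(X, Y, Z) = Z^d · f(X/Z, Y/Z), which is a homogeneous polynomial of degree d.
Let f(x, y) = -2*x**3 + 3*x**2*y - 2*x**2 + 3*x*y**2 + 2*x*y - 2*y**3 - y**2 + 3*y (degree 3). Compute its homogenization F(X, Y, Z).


F(X, Y, Z) = -2*X**3 + 3*X**2*Y - 2*X**2*Z + 3*X*Y**2 + 2*X*Y*Z - 2*Y**3 - Y**2*Z + 3*Y*Z**2

deg(f) = 3.
Substitute x = X/Z, y = Y/Z into f, then multiply by Z^3.
  monomial -2·x^3·y^0 ↦ -2·X^3·Y^0·Z^0.
  monomial 3·x^2·y^1 ↦ 3·X^2·Y^1·Z^0.
  monomial -2·x^2·y^0 ↦ -2·X^2·Y^0·Z^1.
  monomial 3·x^1·y^2 ↦ 3·X^1·Y^2·Z^0.
  monomial 2·x^1·y^1 ↦ 2·X^1·Y^1·Z^1.
  monomial -2·x^0·y^3 ↦ -2·X^0·Y^3·Z^0.
  monomial -1·x^0·y^2 ↦ -1·X^0·Y^2·Z^1.
  monomial 3·x^0·y^1 ↦ 3·X^0·Y^1·Z^2.
Collecting: F(X, Y, Z) = -2*X**3 + 3*X**2*Y - 2*X**2*Z + 3*X*Y**2 + 2*X*Y*Z - 2*Y**3 - Y**2*Z + 3*Y*Z**2.


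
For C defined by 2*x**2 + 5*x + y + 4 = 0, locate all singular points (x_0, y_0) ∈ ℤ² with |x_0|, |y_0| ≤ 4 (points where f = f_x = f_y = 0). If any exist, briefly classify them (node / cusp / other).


No singular points in the scanned grid; C is smooth there.

Compute partial derivatives:
  f_x = 4*x + 5.
  f_y = 1.
f_y = 1 is a nonzero constant, so f_y never vanishes: no point (x, y) can satisfy f = f_x = f_y = 0. In particular no (x, y) ∈ {−4, ..., 4}² is singular; the curve is smooth.


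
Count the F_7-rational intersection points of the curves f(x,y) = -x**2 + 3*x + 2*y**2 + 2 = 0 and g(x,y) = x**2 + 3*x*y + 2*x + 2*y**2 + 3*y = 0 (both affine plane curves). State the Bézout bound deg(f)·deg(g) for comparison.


Common zeros: {(5, 5)}; count = 1; Bézout bound = 4.

deg(f) = 2, deg(g) = 2, so Bézout bound = 4.
Scan x ∈ F_7. For each x, list the y ∈ F_7 with f(x, y) ≡ 0 and those with g(x, y) ≡ 0 (mod 7); the common zeros in that column are the intersection.
  x = 0: f ≡ 0 at y ∈ ∅; g ≡ 0 at y ∈ {0, 2}; common: ∅.
  x = 1: f ≡ 0 at y ∈ ∅; g ≡ 0 at y ∈ ∅; common: ∅.
  x = 2: f ≡ 0 at y ∈ ∅; g ≡ 0 at y ∈ ∅; common: ∅.
  x = 3: f ≡ 0 at y ∈ ∅; g ≡ 0 at y ∈ ∅; common: ∅.
  x = 4: f ≡ 0 at y ∈ {1, 6}; g ≡ 0 at y ∈ ∅; common: ∅.
  x = 5: f ≡ 0 at y ∈ {2, 5}; g ≡ 0 at y ∈ {0, 5}; common: {5}.
  x = 6: f ≡ 0 at y ∈ {1, 6}; g ≡ 0 at y ∈ {2, 5}; common: ∅.
Collecting: common zeros = {(5, 5)}, so the count is 1.
Comparison with the Bézout bound: 1 ≤ 4 = deg(f)·deg(g), as expected for curves with no common component (the affine F_7-count falls short of the bound because intersections may lie at infinity, over extension fields, or carry multiplicity).


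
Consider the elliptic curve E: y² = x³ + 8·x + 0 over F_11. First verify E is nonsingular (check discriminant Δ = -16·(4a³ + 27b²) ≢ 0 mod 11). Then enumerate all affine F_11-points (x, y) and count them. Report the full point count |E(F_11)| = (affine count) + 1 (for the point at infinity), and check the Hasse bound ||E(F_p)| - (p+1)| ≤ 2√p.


Affine points = {(0, 0), (1, 3), (1, 8), (5, 0), (6, 0), (7, 5), (7, 6), (8, 2), (8, 9), (9, 3), (9, 8)}; affine count = 11; |E(F_11)| = 12.

Discriminant check: Δ ∝ 4a³ + 27b² = 4·8³ + 27·0² = 4·512 + 27·0 ≡ 2 (mod 11). Nonzero ⇒ E is nonsingular.
For each x ∈ F_11, compute rhs = x³ + 8·x + 0 mod 11, then count y ∈ F_11 with y² ≡ rhs.
  x = 0: rhs = 0, matching y values: 0 (1 points).
  x = 1: rhs = 9, matching y values: 3, 8 (2 points).
  x = 2: rhs = 2, matching y values: none (0 points).
  x = 3: rhs = 7, matching y values: none (0 points).
  x = 4: rhs = 8, matching y values: none (0 points).
  x = 5: rhs = 0, matching y values: 0 (1 points).
  x = 6: rhs = 0, matching y values: 0 (1 points).
  x = 7: rhs = 3, matching y values: 5, 6 (2 points).
  x = 8: rhs = 4, matching y values: 2, 9 (2 points).
  x = 9: rhs = 9, matching y values: 3, 8 (2 points).
  x = 10: rhs = 2, matching y values: none (0 points).
Total affine count: 11.
Full point count |E(F_11)| = 11 + 1 = 12.
Hasse bound: |12 − (11+1)| = |0| = 0 ≤ 2√11 ≈ 6.6332 ✓.


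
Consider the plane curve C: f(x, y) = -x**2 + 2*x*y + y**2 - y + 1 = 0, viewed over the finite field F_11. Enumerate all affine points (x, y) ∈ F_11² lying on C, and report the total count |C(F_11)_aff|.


Affine F_11-points: {(1, 0), (1, 10), (5, 6), (5, 7), (7, 3), (7, 6), (8, 8), (8, 10), (9, 7), (9, 9), (10, 0), (10, 3)}; count = 12.

For each of the 121 pairs (x, y) ∈ F_11², evaluate f(x, y) mod 11. Record the zeros.
  x = 0: [0↦1, 1↦1, 2↦3, 3↦7, 4↦2, 5↦10, 6↦9, 7↦10, 8↦2, 9↦7, 10↦3]  zeros at y ∈ ∅
  x = 1: [0↦0, 1↦2, 2↦6, 3↦1, 4↦9, 5↦8, 6↦9, 7↦1, 8↦6, 9↦2, 10↦0]  zeros at y ∈ {0, 10}
  x = 2: [0↦8, 1↦1, 2↦7, 3↦4, 4↦3, 5↦4, 6↦7, 7↦1, 8↦8, 9↦6, 10↦6]  zeros at y ∈ ∅
  x = 3: [0↦3, 1↦9, 2↦6, 3↦5, 4↦6, 5↦9, 6↦3, 7↦10, 8↦8, 9↦8, 10↦10]  zeros at y ∈ ∅
  x = 4: [0↦7, 1↦4, 2↦3, 3↦4, 4↦7, 5↦1, 6↦8, 7↦6, 8↦6, 9↦8, 10↦1]  zeros at y ∈ ∅
  x = 5: [0↦9, 1↦8, 2↦9, 3↦1, 4↦6, 5↦2, 6↦0, 7↦0, 8↦2, 9↦6, 10↦1]  zeros at y ∈ {6, 7}
  x = 6: [0↦9, 1↦10, 2↦2, 3↦7, 4↦3, 5↦1, 6↦1, 7↦3, 8↦7, 9↦2, 10↦10]  zeros at y ∈ ∅
  x = 7: [0↦7, 1↦10, 2↦4, 3↦0, 4↦9, 5↦9, 6↦0, 7↦4, 8↦10, 9↦7, 10↦6]  zeros at y ∈ {3, 6}
  x = 8: [0↦3, 1↦8, 2↦4, 3↦2, 4↦2, 5↦4, 6↦8, 7↦3, 8↦0, 9↦10, 10↦0]  zeros at y ∈ {8, 10}
  x = 9: [0↦8, 1↦4, 2↦2, 3↦2, 4↦4, 5↦8, 6↦3, 7↦0, 8↦10, 9↦0, 10↦3]  zeros at y ∈ {7, 9}
  x = 10: [0↦0, 1↦9, 2↦9, 3↦0, 4↦4, 5↦10, 6↦7, 7↦6, 8↦7, 9↦10, 10↦4]  zeros at y ∈ {0, 3}
Collecting zeros: affine points = {(1, 0), (1, 10), (5, 6), (5, 7), (7, 3), (7, 6), (8, 8), (8, 10), (9, 7), (9, 9), (10, 0), (10, 3)}.
Total count |C(F_11)_aff| = 12.


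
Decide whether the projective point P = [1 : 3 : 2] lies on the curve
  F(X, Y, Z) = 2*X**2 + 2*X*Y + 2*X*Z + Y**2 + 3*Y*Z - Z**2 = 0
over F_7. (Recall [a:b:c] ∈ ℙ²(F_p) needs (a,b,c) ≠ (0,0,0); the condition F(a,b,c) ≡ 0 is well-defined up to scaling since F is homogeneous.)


F(1,3,2) ≡ 0 (mod 7); P is on the curve.

Evaluate F(1, 3, 2) term-by-term (mod 7).
  2*X**2 ↦ 2·1·1·1 = 2
  2*X*Y ↦ 2·1·3·1 = 6
  2*X*Z ↦ 2·1·1·2 = 4
  Y**2 ↦ 1·1·9·1 = 9
  3*Y*Z ↦ 3·1·3·2 = 18
  -Z**2 ↦ -1·1·1·4 = -4
Sum: F(1, 3, 2) = (2) + (6) + (4) + (9) + (18) + (-4) = 35.
Reducing mod 7: 35 ≡ 0 (mod 7).
Since F(a, b, c) ≡ 0 (mod 7), P lies on the curve.


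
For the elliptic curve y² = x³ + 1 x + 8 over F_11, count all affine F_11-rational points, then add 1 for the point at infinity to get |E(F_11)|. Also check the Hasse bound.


Affine points = {(3, 4), (3, 7), (8, 0), (9, 3), (9, 8)}; affine count = 5; |E(F_11)| = 6.

Discriminant check: Δ ∝ 4a³ + 27b² = 4·1³ + 27·8² = 4·1 + 27·64 ≡ 5 (mod 11). Nonzero ⇒ E is nonsingular.
For each x ∈ F_11, compute rhs = x³ + 1·x + 8 mod 11, then count y ∈ F_11 with y² ≡ rhs.
  x = 0: rhs = 8, matching y values: none (0 points).
  x = 1: rhs = 10, matching y values: none (0 points).
  x = 2: rhs = 7, matching y values: none (0 points).
  x = 3: rhs = 5, matching y values: 4, 7 (2 points).
  x = 4: rhs = 10, matching y values: none (0 points).
  x = 5: rhs = 6, matching y values: none (0 points).
  x = 6: rhs = 10, matching y values: none (0 points).
  x = 7: rhs = 6, matching y values: none (0 points).
  x = 8: rhs = 0, matching y values: 0 (1 points).
  x = 9: rhs = 9, matching y values: 3, 8 (2 points).
  x = 10: rhs = 6, matching y values: none (0 points).
Total affine count: 5.
Full point count |E(F_11)| = 5 + 1 = 6.
Hasse bound: |6 − (11+1)| = |-6| = 6 ≤ 2√11 ≈ 6.6332 ✓.


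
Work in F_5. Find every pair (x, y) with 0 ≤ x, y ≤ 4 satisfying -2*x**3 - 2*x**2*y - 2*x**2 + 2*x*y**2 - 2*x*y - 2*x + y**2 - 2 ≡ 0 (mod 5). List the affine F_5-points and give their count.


Affine F_5-points: {(2, 0), (3, 0), (3, 2), (4, 0)}; count = 4.

For each of the 25 pairs (x, y) ∈ F_5², evaluate f(x, y) mod 5. Record the zeros.
  x = 0: [0↦3, 1↦4, 2↦2, 3↦2, 4↦4]  zeros at y ∈ ∅
  x = 1: [0↦2, 1↦1, 2↦1, 3↦2, 4↦4]  zeros at y ∈ ∅
  x = 2: [0↦0, 1↦3, 2↦1, 3↦4, 4↦2]  zeros at y ∈ {0}
  x = 3: [0↦0, 1↦3, 2↦0, 3↦1, 4↦1]  zeros at y ∈ {0, 2}
  x = 4: [0↦0, 1↦4, 2↦1, 3↦1, 4↦4]  zeros at y ∈ {0}
Collecting zeros: affine points = {(2, 0), (3, 0), (3, 2), (4, 0)}.
Total count |C(F_5)_aff| = 4.


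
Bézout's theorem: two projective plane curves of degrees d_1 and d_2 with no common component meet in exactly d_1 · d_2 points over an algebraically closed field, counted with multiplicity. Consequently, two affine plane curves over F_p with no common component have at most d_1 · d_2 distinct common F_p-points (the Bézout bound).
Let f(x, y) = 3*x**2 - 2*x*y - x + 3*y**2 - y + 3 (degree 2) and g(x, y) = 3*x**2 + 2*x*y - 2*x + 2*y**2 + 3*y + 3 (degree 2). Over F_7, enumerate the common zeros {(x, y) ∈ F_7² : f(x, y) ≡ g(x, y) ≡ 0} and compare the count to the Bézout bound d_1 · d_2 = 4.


Common zeros: ∅; count = 0; Bézout bound = 4.

deg(f) = 2, deg(g) = 2, so Bézout bound = 4.
Scan x ∈ F_7. For each x, list the y ∈ F_7 with f(x, y) ≡ 0 and those with g(x, y) ≡ 0 (mod 7); the common zeros in that column are the intersection.
  x = 0: f ≡ 0 at y ∈ {6}; g ≡ 0 at y ∈ ∅; common: ∅.
  x = 1: f ≡ 0 at y ∈ ∅; g ≡ 0 at y ∈ {4}; common: ∅.
  x = 2: f ≡ 0 at y ∈ {5, 6}; g ≡ 0 at y ∈ ∅; common: ∅.
  x = 3: f ≡ 0 at y ∈ ∅; g ≡ 0 at y ∈ {1, 5}; common: ∅.
  x = 4: f ≡ 0 at y ∈ {5}; g ≡ 0 at y ∈ {1, 4}; common: ∅.
  x = 5: f ≡ 0 at y ∈ {2, 4}; g ≡ 0 at y ∈ ∅; common: ∅.
  x = 6: f ≡ 0 at y ∈ {0, 2}; g ≡ 0 at y ∈ {5}; common: ∅.
Collecting: common zeros = ∅, so the count is 0.
Comparison with the Bézout bound: 0 ≤ 4 = deg(f)·deg(g), as expected for curves with no common component (the affine F_7-count falls short of the bound because intersections may lie at infinity, over extension fields, or carry multiplicity).


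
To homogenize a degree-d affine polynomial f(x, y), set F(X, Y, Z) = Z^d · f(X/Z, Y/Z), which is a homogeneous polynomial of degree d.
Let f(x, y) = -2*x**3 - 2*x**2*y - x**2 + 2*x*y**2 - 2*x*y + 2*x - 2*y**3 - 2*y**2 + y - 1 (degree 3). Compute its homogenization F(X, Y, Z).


F(X, Y, Z) = -2*X**3 - 2*X**2*Y - X**2*Z + 2*X*Y**2 - 2*X*Y*Z + 2*X*Z**2 - 2*Y**3 - 2*Y**2*Z + Y*Z**2 - Z**3

deg(f) = 3.
Substitute x = X/Z, y = Y/Z into f, then multiply by Z^3.
  monomial -2·x^3·y^0 ↦ -2·X^3·Y^0·Z^0.
  monomial -2·x^2·y^1 ↦ -2·X^2·Y^1·Z^0.
  monomial -1·x^2·y^0 ↦ -1·X^2·Y^0·Z^1.
  monomial 2·x^1·y^2 ↦ 2·X^1·Y^2·Z^0.
  monomial -2·x^1·y^1 ↦ -2·X^1·Y^1·Z^1.
  monomial 2·x^1·y^0 ↦ 2·X^1·Y^0·Z^2.
  monomial -2·x^0·y^3 ↦ -2·X^0·Y^3·Z^0.
  monomial -2·x^0·y^2 ↦ -2·X^0·Y^2·Z^1.
  monomial 1·x^0·y^1 ↦ 1·X^0·Y^1·Z^2.
  monomial -1·x^0·y^0 ↦ -1·X^0·Y^0·Z^3.
Collecting: F(X, Y, Z) = -2*X**3 - 2*X**2*Y - X**2*Z + 2*X*Y**2 - 2*X*Y*Z + 2*X*Z**2 - 2*Y**3 - 2*Y**2*Z + Y*Z**2 - Z**3.


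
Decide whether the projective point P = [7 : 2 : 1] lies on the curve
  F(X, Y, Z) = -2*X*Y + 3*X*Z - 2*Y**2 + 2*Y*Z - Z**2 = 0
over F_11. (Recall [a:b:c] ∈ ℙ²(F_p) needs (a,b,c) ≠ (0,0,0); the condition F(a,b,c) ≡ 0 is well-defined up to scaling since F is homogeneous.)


F(7,2,1) ≡ 10 (mod 11); P is NOT on the curve.

Evaluate F(7, 2, 1) term-by-term (mod 11).
  -2*X*Y ↦ -2·7·2·1 = -28
  3*X*Z ↦ 3·7·1·1 = 21
  -2*Y**2 ↦ -2·1·4·1 = -8
  2*Y*Z ↦ 2·1·2·1 = 4
  -Z**2 ↦ -1·1·1·1 = -1
Sum: F(7, 2, 1) = (-28) + (21) + (-8) + (4) + (-1) = -12.
Reducing mod 11: -12 ≡ 10 (mod 11).
Since F(a, b, c) ≡ 10 ≠ 0 (mod 11), P does NOT lie on the curve.


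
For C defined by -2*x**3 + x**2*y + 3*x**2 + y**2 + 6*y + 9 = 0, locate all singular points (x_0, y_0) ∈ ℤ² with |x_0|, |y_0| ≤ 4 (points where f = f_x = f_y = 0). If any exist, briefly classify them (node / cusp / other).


Singular points: {(0, -3)}; classification: cusp.

Compute partial derivatives:
  f_x = -6*x**2 + 2*x*y + 6*x.
  f_y = x**2 + 2*y + 6.
Scan x_0 ∈ {−4, ..., 4}. For each x_0, f_y(x_0, y) is a polynomial in y; find its integer roots y ∈ {−4, ..., 4}, then test f_x and f at those candidates.
  x = -4: f_y(-4, y) = 2*y + 22; no integer root y with |y| ≤ 4.
  x = -3: f_y(-3, y) = 2*y + 15; no integer root y with |y| ≤ 4.
  x = -2: f_y(-2, y) = 2*y + 10; no integer root y with |y| ≤ 4.
  x = -1: f_y(-1, y) = 2*y + 7; no integer root y with |y| ≤ 4.
  x = 0: f_y(0, y) = 2*y + 6; vanishes at y ∈ {-3}. (0, -3): f_x = 0, f = 0 — SINGULAR.
  x = 1: f_y(1, y) = 2*y + 7; no integer root y with |y| ≤ 4.
  x = 2: f_y(2, y) = 2*y + 10; no integer root y with |y| ≤ 4.
  x = 3: f_y(3, y) = 2*y + 15; no integer root y with |y| ≤ 4.
  x = 4: f_y(4, y) = 2*y + 22; no integer root y with |y| ≤ 4.
Only singular point on the grid: (0, -3).
Classify: substitute x = 0 + u, y = -3 + v and expand: f = -2*u**3 + u**2*v + v**2.
No constant or linear terms (consistent with a singular point). Quadratic part: v**2. Cubic part: -2*u**3 + u**2*v.
The quadratic part v**2 is a perfect square, so there is a single (double) tangent line v = 0, i.e. y = -3. Restricting the cubic part to that line (v = 0) leaves -2*u**3 ≠ 0, so f is not divisible by v and the branch is v² ≈ 2*u**3 to lowest order — this is a cusp.
Classification: cusp.


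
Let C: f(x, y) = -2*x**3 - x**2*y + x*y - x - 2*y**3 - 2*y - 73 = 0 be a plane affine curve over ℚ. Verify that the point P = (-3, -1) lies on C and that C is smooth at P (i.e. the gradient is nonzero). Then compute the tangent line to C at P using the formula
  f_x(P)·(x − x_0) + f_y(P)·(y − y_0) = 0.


Tangent line at P: -62*x - 20*y - 206 = 0.

Step 1: f(-3, -1) = 0, so P lies on C.
Step 2: partial derivatives
  f_x(x, y) = -6*x**2 - 2*x*y + y - 1, f_y(x, y) = -x**2 + x - 6*y**2 - 2.
  f_x(P) = -62, f_y(P) = -20 (gradient nonzero, so P is smooth).
Step 3: tangent line at P: -62·(x − -3) + -20·(y − -1) = 0.
Expanding: -62*x - 20*y - 206 = 0.


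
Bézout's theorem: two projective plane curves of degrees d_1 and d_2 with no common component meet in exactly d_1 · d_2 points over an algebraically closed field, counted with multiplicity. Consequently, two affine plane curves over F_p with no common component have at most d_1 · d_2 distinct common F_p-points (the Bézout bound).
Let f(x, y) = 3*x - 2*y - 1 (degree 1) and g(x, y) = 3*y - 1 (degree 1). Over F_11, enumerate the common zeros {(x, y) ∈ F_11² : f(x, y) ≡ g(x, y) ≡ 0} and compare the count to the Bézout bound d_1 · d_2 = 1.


Common zeros: {(3, 4)}; count = 1; Bézout bound = 1.

deg(f) = 1, deg(g) = 1, so Bézout bound = 1.
Scan x ∈ F_11. For each x, list the y ∈ F_11 with f(x, y) ≡ 0 and those with g(x, y) ≡ 0 (mod 11); the common zeros in that column are the intersection.
  x = 0: f ≡ 0 at y ∈ {5}; g ≡ 0 at y ∈ {4}; common: ∅.
  x = 1: f ≡ 0 at y ∈ {1}; g ≡ 0 at y ∈ {4}; common: ∅.
  x = 2: f ≡ 0 at y ∈ {8}; g ≡ 0 at y ∈ {4}; common: ∅.
  x = 3: f ≡ 0 at y ∈ {4}; g ≡ 0 at y ∈ {4}; common: {4}.
  x = 4: f ≡ 0 at y ∈ {0}; g ≡ 0 at y ∈ {4}; common: ∅.
  x = 5: f ≡ 0 at y ∈ {7}; g ≡ 0 at y ∈ {4}; common: ∅.
  x = 6: f ≡ 0 at y ∈ {3}; g ≡ 0 at y ∈ {4}; common: ∅.
  x = 7: f ≡ 0 at y ∈ {10}; g ≡ 0 at y ∈ {4}; common: ∅.
  x = 8: f ≡ 0 at y ∈ {6}; g ≡ 0 at y ∈ {4}; common: ∅.
  x = 9: f ≡ 0 at y ∈ {2}; g ≡ 0 at y ∈ {4}; common: ∅.
  x = 10: f ≡ 0 at y ∈ {9}; g ≡ 0 at y ∈ {4}; common: ∅.
Collecting: common zeros = {(3, 4)}, so the count is 1.
Comparison with the Bézout bound: 1 ≤ 1 = deg(f)·deg(g), as expected for curves with no common component (the bound is attained).


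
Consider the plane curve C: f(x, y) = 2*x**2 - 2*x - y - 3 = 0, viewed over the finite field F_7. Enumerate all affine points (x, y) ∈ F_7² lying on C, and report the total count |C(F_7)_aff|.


Affine F_7-points: {(0, 4), (1, 4), (2, 1), (3, 2), (4, 0), (5, 2), (6, 1)}; count = 7.

For each of the 49 pairs (x, y) ∈ F_7², evaluate f(x, y) mod 7. Record the zeros.
  x = 0: [0↦4, 1↦3, 2↦2, 3↦1, 4↦0, 5↦6, 6↦5]  zeros at y ∈ {4}
  x = 1: [0↦4, 1↦3, 2↦2, 3↦1, 4↦0, 5↦6, 6↦5]  zeros at y ∈ {4}
  x = 2: [0↦1, 1↦0, 2↦6, 3↦5, 4↦4, 5↦3, 6↦2]  zeros at y ∈ {1}
  x = 3: [0↦2, 1↦1, 2↦0, 3↦6, 4↦5, 5↦4, 6↦3]  zeros at y ∈ {2}
  x = 4: [0↦0, 1↦6, 2↦5, 3↦4, 4↦3, 5↦2, 6↦1]  zeros at y ∈ {0}
  x = 5: [0↦2, 1↦1, 2↦0, 3↦6, 4↦5, 5↦4, 6↦3]  zeros at y ∈ {2}
  x = 6: [0↦1, 1↦0, 2↦6, 3↦5, 4↦4, 5↦3, 6↦2]  zeros at y ∈ {1}
Collecting zeros: affine points = {(0, 4), (1, 4), (2, 1), (3, 2), (4, 0), (5, 2), (6, 1)}.
Total count |C(F_7)_aff| = 7.


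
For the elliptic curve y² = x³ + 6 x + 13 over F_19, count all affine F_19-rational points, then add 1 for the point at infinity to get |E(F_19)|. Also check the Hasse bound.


Affine points = {(1, 1), (1, 18), (3, 1), (3, 18), (4, 5), (4, 14), (5, 4), (5, 15), (9, 6), (9, 13), (10, 3), (10, 16), (11, 2), (11, 17), (15, 1), (15, 18), (16, 5), (16, 14), (18, 5), (18, 14)}; affine count = 20; |E(F_19)| = 21.

Discriminant check: Δ ∝ 4a³ + 27b² = 4·6³ + 27·13² = 4·216 + 27·169 ≡ 12 (mod 19). Nonzero ⇒ E is nonsingular.
For each x ∈ F_19, compute rhs = x³ + 6·x + 13 mod 19, then count y ∈ F_19 with y² ≡ rhs.
  x = 0: rhs = 13, matching y values: none (0 points).
  x = 1: rhs = 1, matching y values: 1, 18 (2 points).
  x = 2: rhs = 14, matching y values: none (0 points).
  x = 3: rhs = 1, matching y values: 1, 18 (2 points).
  x = 4: rhs = 6, matching y values: 5, 14 (2 points).
  x = 5: rhs = 16, matching y values: 4, 15 (2 points).
  x = 6: rhs = 18, matching y values: none (0 points).
  x = 7: rhs = 18, matching y values: none (0 points).
  x = 8: rhs = 3, matching y values: none (0 points).
  x = 9: rhs = 17, matching y values: 6, 13 (2 points).
  x = 10: rhs = 9, matching y values: 3, 16 (2 points).
  x = 11: rhs = 4, matching y values: 2, 17 (2 points).
  x = 12: rhs = 8, matching y values: none (0 points).
  x = 13: rhs = 8, matching y values: none (0 points).
  x = 14: rhs = 10, matching y values: none (0 points).
  x = 15: rhs = 1, matching y values: 1, 18 (2 points).
  x = 16: rhs = 6, matching y values: 5, 14 (2 points).
  x = 17: rhs = 12, matching y values: none (0 points).
  x = 18: rhs = 6, matching y values: 5, 14 (2 points).
Total affine count: 20.
Full point count |E(F_19)| = 20 + 1 = 21.
Hasse bound: |21 − (19+1)| = |1| = 1 ≤ 2√19 ≈ 8.7178 ✓.


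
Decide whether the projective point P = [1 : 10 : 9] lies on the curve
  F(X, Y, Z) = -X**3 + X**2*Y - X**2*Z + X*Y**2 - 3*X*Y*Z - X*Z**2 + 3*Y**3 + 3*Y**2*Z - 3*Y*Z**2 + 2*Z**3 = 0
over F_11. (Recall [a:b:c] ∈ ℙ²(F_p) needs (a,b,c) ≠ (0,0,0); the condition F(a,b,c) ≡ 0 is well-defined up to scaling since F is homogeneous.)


F(1,10,9) ≡ 0 (mod 11); P is on the curve.

Evaluate F(1, 10, 9) term-by-term (mod 11).
  -X**3 ↦ -1·1·1·1 = -1
  X**2*Y ↦ 1·1·10·1 = 10
  -X**2*Z ↦ -1·1·1·9 = -9
  X*Y**2 ↦ 1·1·100·1 = 100
  -3*X*Y*Z ↦ -3·1·10·9 = -270
  -X*Z**2 ↦ -1·1·1·81 = -81
  3*Y**3 ↦ 3·1·1000·1 = 3000
  3*Y**2*Z ↦ 3·1·100·9 = 2700
  -3*Y*Z**2 ↦ -3·1·10·81 = -2430
  2*Z**3 ↦ 2·1·1·729 = 1458
Sum: F(1, 10, 9) = (-1) + (10) + (-9) + (100) + (-270) + (-81) + (3000) + (2700) + (-2430) + (1458) = 4477.
Reducing mod 11: 4477 ≡ 0 (mod 11).
Since F(a, b, c) ≡ 0 (mod 11), P lies on the curve.


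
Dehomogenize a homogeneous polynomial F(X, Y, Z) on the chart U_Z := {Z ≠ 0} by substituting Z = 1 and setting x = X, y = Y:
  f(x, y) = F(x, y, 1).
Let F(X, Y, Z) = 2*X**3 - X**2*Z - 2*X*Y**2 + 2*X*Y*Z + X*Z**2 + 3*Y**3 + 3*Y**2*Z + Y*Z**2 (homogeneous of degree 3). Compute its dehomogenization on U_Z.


f(x, y) = 2*x**3 - x**2 - 2*x*y**2 + 2*x*y + x + 3*y**3 + 3*y**2 + y

On U_Z we set Z = 1. Each monomial c·X^i·Y^j·Z^k in F becomes c·x^i·y^j·1^k = c·x^i·y^j.
Substituting Z = 1: F(X, Y, 1) = 2*x**3 - x**2 - 2*x*y**2 + 2*x*y + x + 3*y**3 + 3*y**2 + y.
Note: deg(f) ≤ deg(F) = 3; strict inequality happens when F is divisible by Z (lost terms).


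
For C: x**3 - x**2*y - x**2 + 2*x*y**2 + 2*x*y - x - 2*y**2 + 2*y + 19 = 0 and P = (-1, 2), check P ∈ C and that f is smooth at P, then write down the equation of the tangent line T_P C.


Tangent line at P: 20*x - 17*y + 54 = 0.

Step 1: f(-1, 2) = 0, so P lies on C.
Step 2: partial derivatives
  f_x(x, y) = 3*x**2 - 2*x*y - 2*x + 2*y**2 + 2*y - 1, f_y(x, y) = -x**2 + 4*x*y + 2*x - 4*y + 2.
  f_x(P) = 20, f_y(P) = -17 (gradient nonzero, so P is smooth).
Step 3: tangent line at P: 20·(x − -1) + -17·(y − 2) = 0.
Expanding: 20*x - 17*y + 54 = 0.


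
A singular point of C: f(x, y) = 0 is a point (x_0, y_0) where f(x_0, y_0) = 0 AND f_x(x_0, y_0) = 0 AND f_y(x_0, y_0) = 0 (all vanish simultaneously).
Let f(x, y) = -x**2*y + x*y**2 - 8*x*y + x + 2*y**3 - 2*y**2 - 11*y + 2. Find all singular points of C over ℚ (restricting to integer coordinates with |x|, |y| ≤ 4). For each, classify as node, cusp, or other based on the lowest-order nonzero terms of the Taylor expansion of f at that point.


Singular points: {(-3, 1)}; classification: node.

Compute partial derivatives:
  f_x = -2*x*y + y**2 - 8*y + 1.
  f_y = -x**2 + 2*x*y - 8*x + 6*y**2 - 4*y - 11.
Scan x_0 ∈ {−4, ..., 4}. For each x_0, f_y(x_0, y) is a polynomial in y; find its integer roots y ∈ {−4, ..., 4}, then test f_x and f at those candidates.
  x = -4: f_y(-4, y) = 6*y**2 - 12*y + 5; no integer root y with |y| ≤ 4.
  x = -3: f_y(-3, y) = 6*y**2 - 10*y + 4; vanishes at y ∈ {1}. (-3, 1): f_x = 0, f = 0 — SINGULAR.
  x = -2: f_y(-2, y) = 6*y**2 - 8*y + 1; no integer root y with |y| ≤ 4.
  x = -1: f_y(-1, y) = 6*y**2 - 6*y - 4; no integer root y with |y| ≤ 4.
  x = 0: f_y(0, y) = 6*y**2 - 4*y - 11; no integer root y with |y| ≤ 4.
  x = 1: f_y(1, y) = 6*y**2 - 2*y - 20; vanishes at y ∈ {2}. (1, 2): f_x = -15 ≠ 0.
  x = 2: f_y(2, y) = 6*y**2 - 31; no integer root y with |y| ≤ 4.
  x = 3: f_y(3, y) = 6*y**2 + 2*y - 44; no integer root y with |y| ≤ 4.
  x = 4: f_y(4, y) = 6*y**2 + 4*y - 59; no integer root y with |y| ≤ 4.
Only singular point on the grid: (-3, 1).
Classify: substitute x = -3 + u, y = 1 + v and expand: f = -u**2*v - u**2 + u*v**2 + 2*v**3 + v**2.
No constant or linear terms (consistent with a singular point). Quadratic part: -u**2 + v**2. Cubic part: -u**2*v + u*v**2 + 2*v**3.
The quadratic part v**2 - u**2 = (v − u)(v + u) splits into two distinct linear factors, so there are two distinct tangent lines y − 1 = ±(x − -3) — this is a node (ordinary double point).
Classification: node.


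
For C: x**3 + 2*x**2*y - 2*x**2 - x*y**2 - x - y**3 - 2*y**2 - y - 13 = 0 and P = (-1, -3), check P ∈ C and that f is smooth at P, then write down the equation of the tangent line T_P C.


Tangent line at P: 9*x - 20*y - 51 = 0.

Step 1: f(-1, -3) = 0, so P lies on C.
Step 2: partial derivatives
  f_x(x, y) = 3*x**2 + 4*x*y - 4*x - y**2 - 1, f_y(x, y) = 2*x**2 - 2*x*y - 3*y**2 - 4*y - 1.
  f_x(P) = 9, f_y(P) = -20 (gradient nonzero, so P is smooth).
Step 3: tangent line at P: 9·(x − -1) + -20·(y − -3) = 0.
Expanding: 9*x - 20*y - 51 = 0.


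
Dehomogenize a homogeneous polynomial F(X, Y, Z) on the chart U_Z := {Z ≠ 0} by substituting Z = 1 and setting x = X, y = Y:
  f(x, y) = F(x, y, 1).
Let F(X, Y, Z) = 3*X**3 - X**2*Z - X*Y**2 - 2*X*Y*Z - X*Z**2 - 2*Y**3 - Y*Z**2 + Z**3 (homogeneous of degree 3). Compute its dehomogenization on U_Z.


f(x, y) = 3*x**3 - x**2 - x*y**2 - 2*x*y - x - 2*y**3 - y + 1

On U_Z we set Z = 1. Each monomial c·X^i·Y^j·Z^k in F becomes c·x^i·y^j·1^k = c·x^i·y^j.
Substituting Z = 1: F(X, Y, 1) = 3*x**3 - x**2 - x*y**2 - 2*x*y - x - 2*y**3 - y + 1.
Note: deg(f) ≤ deg(F) = 3; strict inequality happens when F is divisible by Z (lost terms).


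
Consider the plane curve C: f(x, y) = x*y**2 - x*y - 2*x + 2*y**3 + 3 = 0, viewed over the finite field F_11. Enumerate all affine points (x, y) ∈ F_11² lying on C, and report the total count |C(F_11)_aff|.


Affine F_11-points: {(0, 5), (4, 8), (5, 3), (6, 9), (7, 0), (8, 1), (10, 4), (10, 6), (10, 7)}; count = 9.

For each of the 121 pairs (x, y) ∈ F_11², evaluate f(x, y) mod 11. Record the zeros.
  x = 0: [0↦3, 1↦5, 2↦8, 3↦2, 4↦10, 5↦0, 6↦6, 7↦7, 8↦4, 9↦9, 10↦1]  zeros at y ∈ {5}
  x = 1: [0↦1, 1↦3, 2↦8, 3↦6, 4↦9, 5↦7, 6↦1, 7↦3, 8↦3, 9↦2, 10↦1]  zeros at y ∈ ∅
  x = 2: [0↦10, 1↦1, 2↦8, 3↦10, 4↦8, 5↦3, 6↦7, 7↦10, 8↦2, 9↦6, 10↦1]  zeros at y ∈ ∅
  x = 3: [0↦8, 1↦10, 2↦8, 3↦3, 4↦7, 5↦10, 6↦2, 7↦6, 8↦1, 9↦10, 10↦1]  zeros at y ∈ ∅
  x = 4: [0↦6, 1↦8, 2↦8, 3↦7, 4↦6, 5↦6, 6↦8, 7↦2, 8↦0, 9↦3, 10↦1]  zeros at y ∈ {8}
  x = 5: [0↦4, 1↦6, 2↦8, 3↦0, 4↦5, 5↦2, 6↦3, 7↦9, 8↦10, 9↦7, 10↦1]  zeros at y ∈ {3}
  x = 6: [0↦2, 1↦4, 2↦8, 3↦4, 4↦4, 5↦9, 6↦9, 7↦5, 8↦9, 9↦0, 10↦1]  zeros at y ∈ {9}
  x = 7: [0↦0, 1↦2, 2↦8, 3↦8, 4↦3, 5↦5, 6↦4, 7↦1, 8↦8, 9↦4, 10↦1]  zeros at y ∈ {0}
  x = 8: [0↦9, 1↦0, 2↦8, 3↦1, 4↦2, 5↦1, 6↦10, 7↦8, 8↦7, 9↦8, 10↦1]  zeros at y ∈ {1}
  x = 9: [0↦7, 1↦9, 2↦8, 3↦5, 4↦1, 5↦8, 6↦5, 7↦4, 8↦6, 9↦1, 10↦1]  zeros at y ∈ ∅
  x = 10: [0↦5, 1↦7, 2↦8, 3↦9, 4↦0, 5↦4, 6↦0, 7↦0, 8↦5, 9↦5, 10↦1]  zeros at y ∈ {4, 6, 7}
Collecting zeros: affine points = {(0, 5), (4, 8), (5, 3), (6, 9), (7, 0), (8, 1), (10, 4), (10, 6), (10, 7)}.
Total count |C(F_11)_aff| = 9.


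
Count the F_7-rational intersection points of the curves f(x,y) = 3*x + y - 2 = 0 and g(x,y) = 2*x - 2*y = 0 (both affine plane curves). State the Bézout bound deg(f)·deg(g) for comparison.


Common zeros: {(4, 4)}; count = 1; Bézout bound = 1.

deg(f) = 1, deg(g) = 1, so Bézout bound = 1.
Scan x ∈ F_7. For each x, list the y ∈ F_7 with f(x, y) ≡ 0 and those with g(x, y) ≡ 0 (mod 7); the common zeros in that column are the intersection.
  x = 0: f ≡ 0 at y ∈ {2}; g ≡ 0 at y ∈ {0}; common: ∅.
  x = 1: f ≡ 0 at y ∈ {6}; g ≡ 0 at y ∈ {1}; common: ∅.
  x = 2: f ≡ 0 at y ∈ {3}; g ≡ 0 at y ∈ {2}; common: ∅.
  x = 3: f ≡ 0 at y ∈ {0}; g ≡ 0 at y ∈ {3}; common: ∅.
  x = 4: f ≡ 0 at y ∈ {4}; g ≡ 0 at y ∈ {4}; common: {4}.
  x = 5: f ≡ 0 at y ∈ {1}; g ≡ 0 at y ∈ {5}; common: ∅.
  x = 6: f ≡ 0 at y ∈ {5}; g ≡ 0 at y ∈ {6}; common: ∅.
Collecting: common zeros = {(4, 4)}, so the count is 1.
Comparison with the Bézout bound: 1 ≤ 1 = deg(f)·deg(g), as expected for curves with no common component (the bound is attained).


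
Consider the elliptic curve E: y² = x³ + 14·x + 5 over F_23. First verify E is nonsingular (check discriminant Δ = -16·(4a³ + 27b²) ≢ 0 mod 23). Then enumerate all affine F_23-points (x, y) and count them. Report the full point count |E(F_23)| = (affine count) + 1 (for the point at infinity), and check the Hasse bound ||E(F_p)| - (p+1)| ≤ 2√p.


Affine points = {(2, 8), (2, 15), (5, 4), (5, 19), (6, 11), (6, 12), (7, 3), (7, 20), (8, 10), (8, 13), (9, 3), (9, 20), (10, 8), (10, 15), (11, 8), (11, 15), (14, 1), (14, 22), (15, 5), (15, 18), (16, 1), (16, 22), (17, 2), (17, 21), (19, 0), (22, 6), (22, 17)}; affine count = 27; |E(F_23)| = 28.

Discriminant check: Δ ∝ 4a³ + 27b² = 4·14³ + 27·5² = 4·2744 + 27·25 ≡ 13 (mod 23). Nonzero ⇒ E is nonsingular.
For each x ∈ F_23, compute rhs = x³ + 14·x + 5 mod 23, then count y ∈ F_23 with y² ≡ rhs.
  x = 0: rhs = 5, matching y values: none (0 points).
  x = 1: rhs = 20, matching y values: none (0 points).
  x = 2: rhs = 18, matching y values: 8, 15 (2 points).
  x = 3: rhs = 5, matching y values: none (0 points).
  x = 4: rhs = 10, matching y values: none (0 points).
  x = 5: rhs = 16, matching y values: 4, 19 (2 points).
  x = 6: rhs = 6, matching y values: 11, 12 (2 points).
  x = 7: rhs = 9, matching y values: 3, 20 (2 points).
  x = 8: rhs = 8, matching y values: 10, 13 (2 points).
  x = 9: rhs = 9, matching y values: 3, 20 (2 points).
  x = 10: rhs = 18, matching y values: 8, 15 (2 points).
  x = 11: rhs = 18, matching y values: 8, 15 (2 points).
  x = 12: rhs = 15, matching y values: none (0 points).
  x = 13: rhs = 15, matching y values: none (0 points).
  x = 14: rhs = 1, matching y values: 1, 22 (2 points).
  x = 15: rhs = 2, matching y values: 5, 18 (2 points).
  x = 16: rhs = 1, matching y values: 1, 22 (2 points).
  x = 17: rhs = 4, matching y values: 2, 21 (2 points).
  x = 18: rhs = 17, matching y values: none (0 points).
  x = 19: rhs = 0, matching y values: 0 (1 points).
  x = 20: rhs = 5, matching y values: none (0 points).
  x = 21: rhs = 15, matching y values: none (0 points).
  x = 22: rhs = 13, matching y values: 6, 17 (2 points).
Total affine count: 27.
Full point count |E(F_23)| = 27 + 1 = 28.
Hasse bound: |28 − (23+1)| = |4| = 4 ≤ 2√23 ≈ 9.5917 ✓.


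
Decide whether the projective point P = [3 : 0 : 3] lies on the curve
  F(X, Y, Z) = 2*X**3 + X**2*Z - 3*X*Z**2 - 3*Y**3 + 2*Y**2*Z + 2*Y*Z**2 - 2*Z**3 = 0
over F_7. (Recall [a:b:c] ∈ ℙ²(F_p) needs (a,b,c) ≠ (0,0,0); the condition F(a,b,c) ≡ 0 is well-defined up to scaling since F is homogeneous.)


F(3,0,3) ≡ 2 (mod 7); P is NOT on the curve.

Evaluate F(3, 0, 3) term-by-term (mod 7).
  2*X**3 ↦ 2·27·1·1 = 54
  X**2*Z ↦ 1·9·1·3 = 27
  -3*X*Z**2 ↦ -3·3·1·9 = -81
  -3*Y**3 ↦ -3·1·0·1 = 0
  2*Y**2*Z ↦ 2·1·0·3 = 0
  2*Y*Z**2 ↦ 2·1·0·9 = 0
  -2*Z**3 ↦ -2·1·1·27 = -54
Sum: F(3, 0, 3) = (54) + (27) + (-81) + (0) + (0) + (0) + (-54) = -54.
Reducing mod 7: -54 ≡ 2 (mod 7).
Since F(a, b, c) ≡ 2 ≠ 0 (mod 7), P does NOT lie on the curve.


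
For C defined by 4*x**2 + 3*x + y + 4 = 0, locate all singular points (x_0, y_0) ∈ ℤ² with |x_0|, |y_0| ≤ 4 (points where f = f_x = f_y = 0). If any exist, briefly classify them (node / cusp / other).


No singular points in the scanned grid; C is smooth there.

Compute partial derivatives:
  f_x = 8*x + 3.
  f_y = 1.
f_y = 1 is a nonzero constant, so f_y never vanishes: no point (x, y) can satisfy f = f_x = f_y = 0. In particular no (x, y) ∈ {−4, ..., 4}² is singular; the curve is smooth.


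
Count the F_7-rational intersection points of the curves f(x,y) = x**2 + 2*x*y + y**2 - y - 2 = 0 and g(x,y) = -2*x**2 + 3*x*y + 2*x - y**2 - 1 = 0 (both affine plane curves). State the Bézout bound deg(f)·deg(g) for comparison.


Common zeros: {(2, 5)}; count = 1; Bézout bound = 4.

deg(f) = 2, deg(g) = 2, so Bézout bound = 4.
Scan x ∈ F_7. For each x, list the y ∈ F_7 with f(x, y) ≡ 0 and those with g(x, y) ≡ 0 (mod 7); the common zeros in that column are the intersection.
  x = 0: f ≡ 0 at y ∈ {2, 6}; g ≡ 0 at y ∈ ∅; common: ∅.
  x = 1: f ≡ 0 at y ∈ ∅; g ≡ 0 at y ∈ ∅; common: ∅.
  x = 2: f ≡ 0 at y ∈ {5, 6}; g ≡ 0 at y ∈ {1, 5}; common: {5}.
  x = 3: f ≡ 0 at y ∈ {0, 2}; g ≡ 0 at y ∈ {4, 5}; common: ∅.
  x = 4: f ≡ 0 at y ∈ {0}; g ≡ 0 at y ∈ {1, 4}; common: ∅.
  x = 5: f ≡ 0 at y ∈ ∅; g ≡ 0 at y ∈ ∅; common: ∅.
  x = 6: f ≡ 0 at y ∈ ∅; g ≡ 0 at y ∈ ∅; common: ∅.
Collecting: common zeros = {(2, 5)}, so the count is 1.
Comparison with the Bézout bound: 1 ≤ 4 = deg(f)·deg(g), as expected for curves with no common component (the affine F_7-count falls short of the bound because intersections may lie at infinity, over extension fields, or carry multiplicity).


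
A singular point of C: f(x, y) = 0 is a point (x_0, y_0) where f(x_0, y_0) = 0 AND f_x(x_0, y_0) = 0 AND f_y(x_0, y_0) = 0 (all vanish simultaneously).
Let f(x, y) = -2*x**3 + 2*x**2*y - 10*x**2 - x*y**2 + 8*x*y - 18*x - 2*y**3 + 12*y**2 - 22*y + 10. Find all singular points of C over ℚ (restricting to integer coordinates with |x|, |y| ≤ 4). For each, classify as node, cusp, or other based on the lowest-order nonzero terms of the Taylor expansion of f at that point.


Singular points: {(-1, 2)}; classification: cusp.

Compute partial derivatives:
  f_x = -6*x**2 + 4*x*y - 20*x - y**2 + 8*y - 18.
  f_y = 2*x**2 - 2*x*y + 8*x - 6*y**2 + 24*y - 22.
Scan x_0 ∈ {−4, ..., 4}. For each x_0, f_y(x_0, y) is a polynomial in y; find its integer roots y ∈ {−4, ..., 4}, then test f_x and f at those candidates.
  x = -4: f_y(-4, y) = -6*y**2 + 32*y - 22; no integer root y with |y| ≤ 4.
  x = -3: f_y(-3, y) = -6*y**2 + 30*y - 28; no integer root y with |y| ≤ 4.
  x = -2: f_y(-2, y) = -6*y**2 + 28*y - 30; vanishes at y ∈ {3}. (-2, 3): f_x = -11 ≠ 0.
  x = -1: f_y(-1, y) = -6*y**2 + 26*y - 28; vanishes at y ∈ {2}. (-1, 2): f_x = 0, f = 0 — SINGULAR.
  x = 0: f_y(0, y) = -6*y**2 + 24*y - 22; no integer root y with |y| ≤ 4.
  x = 1: f_y(1, y) = -6*y**2 + 22*y - 12; vanishes at y ∈ {3}. (1, 3): f_x = -17 ≠ 0.
  x = 2: f_y(2, y) = -6*y**2 + 20*y + 2; no integer root y with |y| ≤ 4.
  x = 3: f_y(3, y) = -6*y**2 + 18*y + 20; no integer root y with |y| ≤ 4.
  x = 4: f_y(4, y) = -6*y**2 + 16*y + 42; no integer root y with |y| ≤ 4.
Only singular point on the grid: (-1, 2).
Classify: substitute x = -1 + u, y = 2 + v and expand: f = -2*u**3 + 2*u**2*v - u*v**2 - 2*v**3 + v**2.
No constant or linear terms (consistent with a singular point). Quadratic part: v**2. Cubic part: -2*u**3 + 2*u**2*v - u*v**2 - 2*v**3.
The quadratic part v**2 is a perfect square, so there is a single (double) tangent line v = 0, i.e. y = 2. Restricting the cubic part to that line (v = 0) leaves -2*u**3 ≠ 0, so f is not divisible by v and the branch is v² ≈ 2*u**3 to lowest order — this is a cusp.
Classification: cusp.


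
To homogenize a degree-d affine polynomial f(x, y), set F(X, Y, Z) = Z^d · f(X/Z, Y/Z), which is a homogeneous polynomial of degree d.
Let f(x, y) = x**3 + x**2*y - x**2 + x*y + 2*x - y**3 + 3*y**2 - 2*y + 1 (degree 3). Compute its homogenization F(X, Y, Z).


F(X, Y, Z) = X**3 + X**2*Y - X**2*Z + X*Y*Z + 2*X*Z**2 - Y**3 + 3*Y**2*Z - 2*Y*Z**2 + Z**3

deg(f) = 3.
Substitute x = X/Z, y = Y/Z into f, then multiply by Z^3.
  monomial 1·x^3·y^0 ↦ 1·X^3·Y^0·Z^0.
  monomial 1·x^2·y^1 ↦ 1·X^2·Y^1·Z^0.
  monomial -1·x^2·y^0 ↦ -1·X^2·Y^0·Z^1.
  monomial 1·x^1·y^1 ↦ 1·X^1·Y^1·Z^1.
  monomial 2·x^1·y^0 ↦ 2·X^1·Y^0·Z^2.
  monomial -1·x^0·y^3 ↦ -1·X^0·Y^3·Z^0.
  monomial 3·x^0·y^2 ↦ 3·X^0·Y^2·Z^1.
  monomial -2·x^0·y^1 ↦ -2·X^0·Y^1·Z^2.
  monomial 1·x^0·y^0 ↦ 1·X^0·Y^0·Z^3.
Collecting: F(X, Y, Z) = X**3 + X**2*Y - X**2*Z + X*Y*Z + 2*X*Z**2 - Y**3 + 3*Y**2*Z - 2*Y*Z**2 + Z**3.


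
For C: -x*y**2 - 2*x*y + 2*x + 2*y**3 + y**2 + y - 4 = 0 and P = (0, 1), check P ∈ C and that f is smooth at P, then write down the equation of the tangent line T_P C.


Tangent line at P: -x + 9*y - 9 = 0.

Step 1: f(0, 1) = 0, so P lies on C.
Step 2: partial derivatives
  f_x(x, y) = -y**2 - 2*y + 2, f_y(x, y) = -2*x*y - 2*x + 6*y**2 + 2*y + 1.
  f_x(P) = -1, f_y(P) = 9 (gradient nonzero, so P is smooth).
Step 3: tangent line at P: -1·(x − 0) + 9·(y − 1) = 0.
Expanding: -x + 9*y - 9 = 0.


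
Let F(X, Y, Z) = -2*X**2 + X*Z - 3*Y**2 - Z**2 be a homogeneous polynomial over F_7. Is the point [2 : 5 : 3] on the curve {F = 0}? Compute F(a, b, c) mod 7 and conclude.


F(2,5,3) ≡ 5 (mod 7); P is NOT on the curve.

Evaluate F(2, 5, 3) term-by-term (mod 7).
  -2*X**2 ↦ -2·4·1·1 = -8
  X*Z ↦ 1·2·1·3 = 6
  -3*Y**2 ↦ -3·1·25·1 = -75
  -Z**2 ↦ -1·1·1·9 = -9
Sum: F(2, 5, 3) = (-8) + (6) + (-75) + (-9) = -86.
Reducing mod 7: -86 ≡ 5 (mod 7).
Since F(a, b, c) ≡ 5 ≠ 0 (mod 7), P does NOT lie on the curve.
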